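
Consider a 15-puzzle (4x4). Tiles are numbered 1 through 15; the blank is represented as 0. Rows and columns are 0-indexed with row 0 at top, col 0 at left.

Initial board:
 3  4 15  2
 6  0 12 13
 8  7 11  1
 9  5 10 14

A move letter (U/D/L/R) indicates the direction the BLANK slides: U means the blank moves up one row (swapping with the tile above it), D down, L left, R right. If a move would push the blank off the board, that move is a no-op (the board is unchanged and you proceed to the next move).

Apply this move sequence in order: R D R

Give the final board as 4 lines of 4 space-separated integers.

Answer:  3  4 15  2
 6 12 11 13
 8  7  1  0
 9  5 10 14

Derivation:
After move 1 (R):
 3  4 15  2
 6 12  0 13
 8  7 11  1
 9  5 10 14

After move 2 (D):
 3  4 15  2
 6 12 11 13
 8  7  0  1
 9  5 10 14

After move 3 (R):
 3  4 15  2
 6 12 11 13
 8  7  1  0
 9  5 10 14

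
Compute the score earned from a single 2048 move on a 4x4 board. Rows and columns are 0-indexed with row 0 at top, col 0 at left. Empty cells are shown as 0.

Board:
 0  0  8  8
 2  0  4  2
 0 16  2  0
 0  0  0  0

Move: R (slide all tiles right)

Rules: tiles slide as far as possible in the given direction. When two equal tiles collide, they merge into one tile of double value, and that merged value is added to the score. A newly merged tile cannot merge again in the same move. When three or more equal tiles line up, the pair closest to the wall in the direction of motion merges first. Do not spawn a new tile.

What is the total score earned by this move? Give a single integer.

Slide right:
row 0: [0, 0, 8, 8] -> [0, 0, 0, 16]  score +16 (running 16)
row 1: [2, 0, 4, 2] -> [0, 2, 4, 2]  score +0 (running 16)
row 2: [0, 16, 2, 0] -> [0, 0, 16, 2]  score +0 (running 16)
row 3: [0, 0, 0, 0] -> [0, 0, 0, 0]  score +0 (running 16)
Board after move:
 0  0  0 16
 0  2  4  2
 0  0 16  2
 0  0  0  0

Answer: 16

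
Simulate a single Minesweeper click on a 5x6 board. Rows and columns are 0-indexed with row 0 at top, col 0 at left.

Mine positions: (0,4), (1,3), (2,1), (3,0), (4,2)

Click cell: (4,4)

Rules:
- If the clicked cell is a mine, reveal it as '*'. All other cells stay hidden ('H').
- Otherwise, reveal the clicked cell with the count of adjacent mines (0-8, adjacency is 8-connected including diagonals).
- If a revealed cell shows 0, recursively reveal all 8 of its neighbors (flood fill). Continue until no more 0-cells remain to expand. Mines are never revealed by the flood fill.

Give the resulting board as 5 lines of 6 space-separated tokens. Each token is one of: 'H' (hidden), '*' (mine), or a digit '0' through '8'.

H H H H H H
H H H H 2 1
H H H 1 1 0
H H H 1 0 0
H H H 1 0 0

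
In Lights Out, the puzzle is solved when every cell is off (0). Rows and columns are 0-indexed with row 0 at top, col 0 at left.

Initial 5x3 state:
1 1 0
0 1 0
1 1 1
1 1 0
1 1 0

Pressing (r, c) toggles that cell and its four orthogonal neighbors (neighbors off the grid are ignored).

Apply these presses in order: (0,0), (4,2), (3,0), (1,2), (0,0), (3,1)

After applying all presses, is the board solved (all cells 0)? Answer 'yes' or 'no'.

Answer: no

Derivation:
After press 1 at (0,0):
0 0 0
1 1 0
1 1 1
1 1 0
1 1 0

After press 2 at (4,2):
0 0 0
1 1 0
1 1 1
1 1 1
1 0 1

After press 3 at (3,0):
0 0 0
1 1 0
0 1 1
0 0 1
0 0 1

After press 4 at (1,2):
0 0 1
1 0 1
0 1 0
0 0 1
0 0 1

After press 5 at (0,0):
1 1 1
0 0 1
0 1 0
0 0 1
0 0 1

After press 6 at (3,1):
1 1 1
0 0 1
0 0 0
1 1 0
0 1 1

Lights still on: 8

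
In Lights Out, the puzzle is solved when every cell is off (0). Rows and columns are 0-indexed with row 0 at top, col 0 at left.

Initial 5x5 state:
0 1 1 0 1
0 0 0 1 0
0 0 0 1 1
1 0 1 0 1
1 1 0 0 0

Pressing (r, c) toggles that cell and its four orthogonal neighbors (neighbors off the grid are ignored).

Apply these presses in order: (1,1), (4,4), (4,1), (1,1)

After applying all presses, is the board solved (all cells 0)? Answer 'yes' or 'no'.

After press 1 at (1,1):
0 0 1 0 1
1 1 1 1 0
0 1 0 1 1
1 0 1 0 1
1 1 0 0 0

After press 2 at (4,4):
0 0 1 0 1
1 1 1 1 0
0 1 0 1 1
1 0 1 0 0
1 1 0 1 1

After press 3 at (4,1):
0 0 1 0 1
1 1 1 1 0
0 1 0 1 1
1 1 1 0 0
0 0 1 1 1

After press 4 at (1,1):
0 1 1 0 1
0 0 0 1 0
0 0 0 1 1
1 1 1 0 0
0 0 1 1 1

Lights still on: 12

Answer: no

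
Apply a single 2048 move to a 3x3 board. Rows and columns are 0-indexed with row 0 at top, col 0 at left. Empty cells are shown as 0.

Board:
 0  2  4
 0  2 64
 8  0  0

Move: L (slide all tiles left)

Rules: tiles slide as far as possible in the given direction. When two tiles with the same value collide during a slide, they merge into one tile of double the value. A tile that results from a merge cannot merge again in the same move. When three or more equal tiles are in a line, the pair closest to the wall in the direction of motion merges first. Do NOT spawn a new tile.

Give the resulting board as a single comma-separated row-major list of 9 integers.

Answer: 2, 4, 0, 2, 64, 0, 8, 0, 0

Derivation:
Slide left:
row 0: [0, 2, 4] -> [2, 4, 0]
row 1: [0, 2, 64] -> [2, 64, 0]
row 2: [8, 0, 0] -> [8, 0, 0]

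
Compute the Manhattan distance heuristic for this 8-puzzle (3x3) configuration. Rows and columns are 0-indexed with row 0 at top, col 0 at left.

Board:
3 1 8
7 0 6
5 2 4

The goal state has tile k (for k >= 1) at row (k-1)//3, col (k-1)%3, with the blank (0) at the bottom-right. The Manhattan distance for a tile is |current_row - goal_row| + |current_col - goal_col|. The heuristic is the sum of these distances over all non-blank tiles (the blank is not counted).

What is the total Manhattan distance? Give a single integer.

Answer: 14

Derivation:
Tile 3: (0,0)->(0,2) = 2
Tile 1: (0,1)->(0,0) = 1
Tile 8: (0,2)->(2,1) = 3
Tile 7: (1,0)->(2,0) = 1
Tile 6: (1,2)->(1,2) = 0
Tile 5: (2,0)->(1,1) = 2
Tile 2: (2,1)->(0,1) = 2
Tile 4: (2,2)->(1,0) = 3
Sum: 2 + 1 + 3 + 1 + 0 + 2 + 2 + 3 = 14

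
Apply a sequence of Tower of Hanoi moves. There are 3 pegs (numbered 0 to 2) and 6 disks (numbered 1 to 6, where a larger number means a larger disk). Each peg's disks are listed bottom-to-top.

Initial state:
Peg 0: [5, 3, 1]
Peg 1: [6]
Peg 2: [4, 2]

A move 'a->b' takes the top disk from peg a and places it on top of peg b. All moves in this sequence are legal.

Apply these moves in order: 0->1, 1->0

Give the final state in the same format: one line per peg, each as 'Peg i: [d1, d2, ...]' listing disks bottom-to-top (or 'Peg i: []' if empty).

Answer: Peg 0: [5, 3, 1]
Peg 1: [6]
Peg 2: [4, 2]

Derivation:
After move 1 (0->1):
Peg 0: [5, 3]
Peg 1: [6, 1]
Peg 2: [4, 2]

After move 2 (1->0):
Peg 0: [5, 3, 1]
Peg 1: [6]
Peg 2: [4, 2]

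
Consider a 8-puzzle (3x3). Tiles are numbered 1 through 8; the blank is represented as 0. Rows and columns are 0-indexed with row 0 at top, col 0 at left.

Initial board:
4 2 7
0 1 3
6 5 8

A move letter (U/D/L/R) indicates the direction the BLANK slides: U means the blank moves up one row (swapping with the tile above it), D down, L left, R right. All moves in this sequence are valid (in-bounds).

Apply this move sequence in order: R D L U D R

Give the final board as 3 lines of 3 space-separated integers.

After move 1 (R):
4 2 7
1 0 3
6 5 8

After move 2 (D):
4 2 7
1 5 3
6 0 8

After move 3 (L):
4 2 7
1 5 3
0 6 8

After move 4 (U):
4 2 7
0 5 3
1 6 8

After move 5 (D):
4 2 7
1 5 3
0 6 8

After move 6 (R):
4 2 7
1 5 3
6 0 8

Answer: 4 2 7
1 5 3
6 0 8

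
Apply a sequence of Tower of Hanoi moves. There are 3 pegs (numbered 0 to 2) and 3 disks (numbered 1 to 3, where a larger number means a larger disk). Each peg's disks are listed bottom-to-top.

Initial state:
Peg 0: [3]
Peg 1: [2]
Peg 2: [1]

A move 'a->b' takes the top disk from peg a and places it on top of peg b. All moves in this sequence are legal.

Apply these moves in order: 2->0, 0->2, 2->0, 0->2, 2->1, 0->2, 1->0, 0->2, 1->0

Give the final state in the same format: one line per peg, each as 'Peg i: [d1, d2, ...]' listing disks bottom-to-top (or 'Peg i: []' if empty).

After move 1 (2->0):
Peg 0: [3, 1]
Peg 1: [2]
Peg 2: []

After move 2 (0->2):
Peg 0: [3]
Peg 1: [2]
Peg 2: [1]

After move 3 (2->0):
Peg 0: [3, 1]
Peg 1: [2]
Peg 2: []

After move 4 (0->2):
Peg 0: [3]
Peg 1: [2]
Peg 2: [1]

After move 5 (2->1):
Peg 0: [3]
Peg 1: [2, 1]
Peg 2: []

After move 6 (0->2):
Peg 0: []
Peg 1: [2, 1]
Peg 2: [3]

After move 7 (1->0):
Peg 0: [1]
Peg 1: [2]
Peg 2: [3]

After move 8 (0->2):
Peg 0: []
Peg 1: [2]
Peg 2: [3, 1]

After move 9 (1->0):
Peg 0: [2]
Peg 1: []
Peg 2: [3, 1]

Answer: Peg 0: [2]
Peg 1: []
Peg 2: [3, 1]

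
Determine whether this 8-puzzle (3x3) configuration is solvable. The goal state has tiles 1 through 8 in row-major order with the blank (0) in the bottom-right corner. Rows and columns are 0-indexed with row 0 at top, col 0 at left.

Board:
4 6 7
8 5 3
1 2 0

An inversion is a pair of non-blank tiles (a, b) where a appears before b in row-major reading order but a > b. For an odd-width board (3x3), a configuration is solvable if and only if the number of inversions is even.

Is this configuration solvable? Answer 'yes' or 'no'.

Inversions (pairs i<j in row-major order where tile[i] > tile[j] > 0): 20
20 is even, so the puzzle is solvable.

Answer: yes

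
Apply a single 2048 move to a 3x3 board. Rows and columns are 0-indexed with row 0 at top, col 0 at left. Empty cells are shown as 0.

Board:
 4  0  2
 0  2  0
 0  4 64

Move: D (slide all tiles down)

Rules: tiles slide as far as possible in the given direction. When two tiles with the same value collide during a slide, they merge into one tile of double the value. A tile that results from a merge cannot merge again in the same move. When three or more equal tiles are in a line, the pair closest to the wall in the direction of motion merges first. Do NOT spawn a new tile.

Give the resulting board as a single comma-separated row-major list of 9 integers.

Answer: 0, 0, 0, 0, 2, 2, 4, 4, 64

Derivation:
Slide down:
col 0: [4, 0, 0] -> [0, 0, 4]
col 1: [0, 2, 4] -> [0, 2, 4]
col 2: [2, 0, 64] -> [0, 2, 64]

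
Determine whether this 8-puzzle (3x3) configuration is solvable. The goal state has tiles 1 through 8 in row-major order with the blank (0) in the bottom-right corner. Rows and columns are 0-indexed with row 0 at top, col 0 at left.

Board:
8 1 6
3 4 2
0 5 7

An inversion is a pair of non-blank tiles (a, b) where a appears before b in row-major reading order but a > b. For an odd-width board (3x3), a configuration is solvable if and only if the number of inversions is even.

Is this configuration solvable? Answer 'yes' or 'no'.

Inversions (pairs i<j in row-major order where tile[i] > tile[j] > 0): 13
13 is odd, so the puzzle is not solvable.

Answer: no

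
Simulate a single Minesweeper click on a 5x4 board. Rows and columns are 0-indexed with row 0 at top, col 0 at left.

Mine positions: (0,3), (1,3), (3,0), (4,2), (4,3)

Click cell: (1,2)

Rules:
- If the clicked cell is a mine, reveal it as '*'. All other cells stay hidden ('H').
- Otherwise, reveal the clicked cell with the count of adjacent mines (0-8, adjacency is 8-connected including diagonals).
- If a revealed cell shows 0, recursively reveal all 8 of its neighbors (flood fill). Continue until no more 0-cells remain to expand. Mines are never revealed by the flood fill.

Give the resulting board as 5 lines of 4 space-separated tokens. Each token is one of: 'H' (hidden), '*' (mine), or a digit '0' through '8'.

H H H H
H H 2 H
H H H H
H H H H
H H H H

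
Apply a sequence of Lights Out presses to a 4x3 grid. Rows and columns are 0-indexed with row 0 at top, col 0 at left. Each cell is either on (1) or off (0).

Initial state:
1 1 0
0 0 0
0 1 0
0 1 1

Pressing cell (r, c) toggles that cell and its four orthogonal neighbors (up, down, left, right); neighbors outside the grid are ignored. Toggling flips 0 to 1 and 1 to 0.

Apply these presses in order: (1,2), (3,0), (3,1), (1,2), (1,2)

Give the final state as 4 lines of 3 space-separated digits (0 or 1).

After press 1 at (1,2):
1 1 1
0 1 1
0 1 1
0 1 1

After press 2 at (3,0):
1 1 1
0 1 1
1 1 1
1 0 1

After press 3 at (3,1):
1 1 1
0 1 1
1 0 1
0 1 0

After press 4 at (1,2):
1 1 0
0 0 0
1 0 0
0 1 0

After press 5 at (1,2):
1 1 1
0 1 1
1 0 1
0 1 0

Answer: 1 1 1
0 1 1
1 0 1
0 1 0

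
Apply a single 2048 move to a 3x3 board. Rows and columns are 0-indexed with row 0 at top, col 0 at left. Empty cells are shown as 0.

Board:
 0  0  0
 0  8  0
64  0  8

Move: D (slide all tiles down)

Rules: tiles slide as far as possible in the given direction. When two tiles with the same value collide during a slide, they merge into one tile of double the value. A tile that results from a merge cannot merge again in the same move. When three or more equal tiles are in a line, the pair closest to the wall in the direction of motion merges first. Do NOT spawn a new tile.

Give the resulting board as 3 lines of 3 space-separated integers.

Answer:  0  0  0
 0  0  0
64  8  8

Derivation:
Slide down:
col 0: [0, 0, 64] -> [0, 0, 64]
col 1: [0, 8, 0] -> [0, 0, 8]
col 2: [0, 0, 8] -> [0, 0, 8]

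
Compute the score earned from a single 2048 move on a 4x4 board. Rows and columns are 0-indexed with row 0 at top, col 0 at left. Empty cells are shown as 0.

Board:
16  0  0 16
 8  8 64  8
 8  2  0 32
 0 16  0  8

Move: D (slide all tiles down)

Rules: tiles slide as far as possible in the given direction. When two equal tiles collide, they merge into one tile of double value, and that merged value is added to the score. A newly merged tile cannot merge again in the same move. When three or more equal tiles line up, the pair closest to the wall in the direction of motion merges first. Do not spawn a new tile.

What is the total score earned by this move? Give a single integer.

Answer: 16

Derivation:
Slide down:
col 0: [16, 8, 8, 0] -> [0, 0, 16, 16]  score +16 (running 16)
col 1: [0, 8, 2, 16] -> [0, 8, 2, 16]  score +0 (running 16)
col 2: [0, 64, 0, 0] -> [0, 0, 0, 64]  score +0 (running 16)
col 3: [16, 8, 32, 8] -> [16, 8, 32, 8]  score +0 (running 16)
Board after move:
 0  0  0 16
 0  8  0  8
16  2  0 32
16 16 64  8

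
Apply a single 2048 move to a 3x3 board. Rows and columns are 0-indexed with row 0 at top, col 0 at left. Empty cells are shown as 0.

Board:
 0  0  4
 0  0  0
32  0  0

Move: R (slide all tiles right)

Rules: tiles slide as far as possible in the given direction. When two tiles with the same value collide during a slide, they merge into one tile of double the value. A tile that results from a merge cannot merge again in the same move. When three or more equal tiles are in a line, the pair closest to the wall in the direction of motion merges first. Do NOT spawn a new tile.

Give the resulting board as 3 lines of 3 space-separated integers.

Slide right:
row 0: [0, 0, 4] -> [0, 0, 4]
row 1: [0, 0, 0] -> [0, 0, 0]
row 2: [32, 0, 0] -> [0, 0, 32]

Answer:  0  0  4
 0  0  0
 0  0 32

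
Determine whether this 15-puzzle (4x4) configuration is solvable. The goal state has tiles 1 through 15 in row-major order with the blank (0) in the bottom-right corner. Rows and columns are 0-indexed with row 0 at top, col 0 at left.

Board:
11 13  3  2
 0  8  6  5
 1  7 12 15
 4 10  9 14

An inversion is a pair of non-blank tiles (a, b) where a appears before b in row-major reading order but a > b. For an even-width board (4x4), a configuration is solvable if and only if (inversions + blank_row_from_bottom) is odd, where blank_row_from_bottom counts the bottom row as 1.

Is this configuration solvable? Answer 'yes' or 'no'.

Inversions: 43
Blank is in row 1 (0-indexed from top), which is row 3 counting from the bottom (bottom = 1).
43 + 3 = 46, which is even, so the puzzle is not solvable.

Answer: no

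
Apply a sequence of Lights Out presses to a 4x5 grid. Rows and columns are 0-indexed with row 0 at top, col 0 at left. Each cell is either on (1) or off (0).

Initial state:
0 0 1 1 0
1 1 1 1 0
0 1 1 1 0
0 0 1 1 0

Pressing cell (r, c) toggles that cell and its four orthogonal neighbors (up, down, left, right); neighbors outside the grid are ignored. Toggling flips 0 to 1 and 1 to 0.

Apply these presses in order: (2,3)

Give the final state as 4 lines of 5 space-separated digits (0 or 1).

Answer: 0 0 1 1 0
1 1 1 0 0
0 1 0 0 1
0 0 1 0 0

Derivation:
After press 1 at (2,3):
0 0 1 1 0
1 1 1 0 0
0 1 0 0 1
0 0 1 0 0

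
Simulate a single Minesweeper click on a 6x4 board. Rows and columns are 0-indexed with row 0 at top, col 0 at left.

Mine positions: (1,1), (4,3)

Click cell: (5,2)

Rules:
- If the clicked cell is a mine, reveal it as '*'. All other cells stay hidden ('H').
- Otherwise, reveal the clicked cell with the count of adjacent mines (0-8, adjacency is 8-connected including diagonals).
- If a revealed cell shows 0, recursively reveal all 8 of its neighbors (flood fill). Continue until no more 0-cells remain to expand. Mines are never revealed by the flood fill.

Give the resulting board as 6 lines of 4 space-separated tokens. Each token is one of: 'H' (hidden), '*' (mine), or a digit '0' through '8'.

H H H H
H H H H
H H H H
H H H H
H H H H
H H 1 H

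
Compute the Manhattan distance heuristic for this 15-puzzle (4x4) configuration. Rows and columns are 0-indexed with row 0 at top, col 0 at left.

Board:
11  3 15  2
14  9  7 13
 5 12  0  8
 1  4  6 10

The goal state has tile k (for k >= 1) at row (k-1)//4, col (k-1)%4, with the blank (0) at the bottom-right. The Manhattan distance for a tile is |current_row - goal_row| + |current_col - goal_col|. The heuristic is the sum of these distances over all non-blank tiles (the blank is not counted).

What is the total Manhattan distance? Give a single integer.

Answer: 38

Derivation:
Tile 11: (0,0)->(2,2) = 4
Tile 3: (0,1)->(0,2) = 1
Tile 15: (0,2)->(3,2) = 3
Tile 2: (0,3)->(0,1) = 2
Tile 14: (1,0)->(3,1) = 3
Tile 9: (1,1)->(2,0) = 2
Tile 7: (1,2)->(1,2) = 0
Tile 13: (1,3)->(3,0) = 5
Tile 5: (2,0)->(1,0) = 1
Tile 12: (2,1)->(2,3) = 2
Tile 8: (2,3)->(1,3) = 1
Tile 1: (3,0)->(0,0) = 3
Tile 4: (3,1)->(0,3) = 5
Tile 6: (3,2)->(1,1) = 3
Tile 10: (3,3)->(2,1) = 3
Sum: 4 + 1 + 3 + 2 + 3 + 2 + 0 + 5 + 1 + 2 + 1 + 3 + 5 + 3 + 3 = 38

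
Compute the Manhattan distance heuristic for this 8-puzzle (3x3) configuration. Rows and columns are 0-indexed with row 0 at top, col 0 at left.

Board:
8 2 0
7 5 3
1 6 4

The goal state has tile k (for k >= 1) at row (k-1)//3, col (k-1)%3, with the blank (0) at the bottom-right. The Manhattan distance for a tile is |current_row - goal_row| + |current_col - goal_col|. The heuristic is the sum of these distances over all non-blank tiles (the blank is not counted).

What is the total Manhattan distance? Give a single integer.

Tile 8: at (0,0), goal (2,1), distance |0-2|+|0-1| = 3
Tile 2: at (0,1), goal (0,1), distance |0-0|+|1-1| = 0
Tile 7: at (1,0), goal (2,0), distance |1-2|+|0-0| = 1
Tile 5: at (1,1), goal (1,1), distance |1-1|+|1-1| = 0
Tile 3: at (1,2), goal (0,2), distance |1-0|+|2-2| = 1
Tile 1: at (2,0), goal (0,0), distance |2-0|+|0-0| = 2
Tile 6: at (2,1), goal (1,2), distance |2-1|+|1-2| = 2
Tile 4: at (2,2), goal (1,0), distance |2-1|+|2-0| = 3
Sum: 3 + 0 + 1 + 0 + 1 + 2 + 2 + 3 = 12

Answer: 12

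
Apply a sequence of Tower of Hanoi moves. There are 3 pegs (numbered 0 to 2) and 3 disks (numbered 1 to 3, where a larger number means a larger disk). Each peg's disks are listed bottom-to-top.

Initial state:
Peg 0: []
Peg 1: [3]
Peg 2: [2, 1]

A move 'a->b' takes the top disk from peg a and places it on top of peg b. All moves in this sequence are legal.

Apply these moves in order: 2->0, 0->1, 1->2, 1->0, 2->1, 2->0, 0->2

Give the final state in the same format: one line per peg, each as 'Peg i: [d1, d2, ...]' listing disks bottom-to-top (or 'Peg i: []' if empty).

After move 1 (2->0):
Peg 0: [1]
Peg 1: [3]
Peg 2: [2]

After move 2 (0->1):
Peg 0: []
Peg 1: [3, 1]
Peg 2: [2]

After move 3 (1->2):
Peg 0: []
Peg 1: [3]
Peg 2: [2, 1]

After move 4 (1->0):
Peg 0: [3]
Peg 1: []
Peg 2: [2, 1]

After move 5 (2->1):
Peg 0: [3]
Peg 1: [1]
Peg 2: [2]

After move 6 (2->0):
Peg 0: [3, 2]
Peg 1: [1]
Peg 2: []

After move 7 (0->2):
Peg 0: [3]
Peg 1: [1]
Peg 2: [2]

Answer: Peg 0: [3]
Peg 1: [1]
Peg 2: [2]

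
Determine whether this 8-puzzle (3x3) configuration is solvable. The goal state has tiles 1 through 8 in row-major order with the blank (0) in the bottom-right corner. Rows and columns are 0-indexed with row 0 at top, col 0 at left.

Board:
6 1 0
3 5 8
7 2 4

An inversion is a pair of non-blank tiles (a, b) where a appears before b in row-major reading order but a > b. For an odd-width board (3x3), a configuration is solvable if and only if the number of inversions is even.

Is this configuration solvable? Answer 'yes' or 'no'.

Inversions (pairs i<j in row-major order where tile[i] > tile[j] > 0): 13
13 is odd, so the puzzle is not solvable.

Answer: no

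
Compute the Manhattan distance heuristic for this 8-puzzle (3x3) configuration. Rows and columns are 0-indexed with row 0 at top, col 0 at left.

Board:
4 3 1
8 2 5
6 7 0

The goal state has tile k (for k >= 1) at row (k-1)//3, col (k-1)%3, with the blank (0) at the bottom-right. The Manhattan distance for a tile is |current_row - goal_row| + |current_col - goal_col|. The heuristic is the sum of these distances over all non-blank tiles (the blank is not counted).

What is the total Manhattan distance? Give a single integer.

Tile 4: at (0,0), goal (1,0), distance |0-1|+|0-0| = 1
Tile 3: at (0,1), goal (0,2), distance |0-0|+|1-2| = 1
Tile 1: at (0,2), goal (0,0), distance |0-0|+|2-0| = 2
Tile 8: at (1,0), goal (2,1), distance |1-2|+|0-1| = 2
Tile 2: at (1,1), goal (0,1), distance |1-0|+|1-1| = 1
Tile 5: at (1,2), goal (1,1), distance |1-1|+|2-1| = 1
Tile 6: at (2,0), goal (1,2), distance |2-1|+|0-2| = 3
Tile 7: at (2,1), goal (2,0), distance |2-2|+|1-0| = 1
Sum: 1 + 1 + 2 + 2 + 1 + 1 + 3 + 1 = 12

Answer: 12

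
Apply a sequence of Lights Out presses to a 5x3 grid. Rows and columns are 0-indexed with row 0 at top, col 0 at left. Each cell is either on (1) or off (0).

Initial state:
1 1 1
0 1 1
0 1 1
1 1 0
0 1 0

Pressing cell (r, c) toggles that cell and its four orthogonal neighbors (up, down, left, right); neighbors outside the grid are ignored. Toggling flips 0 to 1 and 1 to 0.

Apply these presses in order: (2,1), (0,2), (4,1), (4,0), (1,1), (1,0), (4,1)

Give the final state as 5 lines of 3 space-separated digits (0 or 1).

Answer: 0 1 0
0 0 1
0 1 0
0 0 0
1 0 0

Derivation:
After press 1 at (2,1):
1 1 1
0 0 1
1 0 0
1 0 0
0 1 0

After press 2 at (0,2):
1 0 0
0 0 0
1 0 0
1 0 0
0 1 0

After press 3 at (4,1):
1 0 0
0 0 0
1 0 0
1 1 0
1 0 1

After press 4 at (4,0):
1 0 0
0 0 0
1 0 0
0 1 0
0 1 1

After press 5 at (1,1):
1 1 0
1 1 1
1 1 0
0 1 0
0 1 1

After press 6 at (1,0):
0 1 0
0 0 1
0 1 0
0 1 0
0 1 1

After press 7 at (4,1):
0 1 0
0 0 1
0 1 0
0 0 0
1 0 0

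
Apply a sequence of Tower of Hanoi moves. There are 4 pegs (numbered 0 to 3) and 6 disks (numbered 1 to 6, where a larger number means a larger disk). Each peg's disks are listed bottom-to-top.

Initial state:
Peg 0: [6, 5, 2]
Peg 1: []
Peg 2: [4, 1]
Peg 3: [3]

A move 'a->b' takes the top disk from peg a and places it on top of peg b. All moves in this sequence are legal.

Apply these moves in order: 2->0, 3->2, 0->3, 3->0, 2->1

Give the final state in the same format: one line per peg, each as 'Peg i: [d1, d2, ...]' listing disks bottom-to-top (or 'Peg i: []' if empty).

Answer: Peg 0: [6, 5, 2, 1]
Peg 1: [3]
Peg 2: [4]
Peg 3: []

Derivation:
After move 1 (2->0):
Peg 0: [6, 5, 2, 1]
Peg 1: []
Peg 2: [4]
Peg 3: [3]

After move 2 (3->2):
Peg 0: [6, 5, 2, 1]
Peg 1: []
Peg 2: [4, 3]
Peg 3: []

After move 3 (0->3):
Peg 0: [6, 5, 2]
Peg 1: []
Peg 2: [4, 3]
Peg 3: [1]

After move 4 (3->0):
Peg 0: [6, 5, 2, 1]
Peg 1: []
Peg 2: [4, 3]
Peg 3: []

After move 5 (2->1):
Peg 0: [6, 5, 2, 1]
Peg 1: [3]
Peg 2: [4]
Peg 3: []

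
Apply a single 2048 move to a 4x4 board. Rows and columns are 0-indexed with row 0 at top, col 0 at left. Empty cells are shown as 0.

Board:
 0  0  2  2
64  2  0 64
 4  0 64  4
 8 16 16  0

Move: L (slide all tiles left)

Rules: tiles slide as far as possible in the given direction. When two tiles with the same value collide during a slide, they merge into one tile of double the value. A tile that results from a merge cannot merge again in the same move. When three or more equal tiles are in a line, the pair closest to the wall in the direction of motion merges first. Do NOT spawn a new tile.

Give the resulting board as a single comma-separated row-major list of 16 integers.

Slide left:
row 0: [0, 0, 2, 2] -> [4, 0, 0, 0]
row 1: [64, 2, 0, 64] -> [64, 2, 64, 0]
row 2: [4, 0, 64, 4] -> [4, 64, 4, 0]
row 3: [8, 16, 16, 0] -> [8, 32, 0, 0]

Answer: 4, 0, 0, 0, 64, 2, 64, 0, 4, 64, 4, 0, 8, 32, 0, 0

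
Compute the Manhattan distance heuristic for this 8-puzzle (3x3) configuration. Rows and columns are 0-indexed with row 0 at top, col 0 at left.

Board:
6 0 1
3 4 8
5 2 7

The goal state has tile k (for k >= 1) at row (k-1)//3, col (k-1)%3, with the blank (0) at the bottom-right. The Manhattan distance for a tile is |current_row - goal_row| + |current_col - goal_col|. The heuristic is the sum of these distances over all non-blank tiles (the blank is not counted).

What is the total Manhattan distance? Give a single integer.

Answer: 17

Derivation:
Tile 6: (0,0)->(1,2) = 3
Tile 1: (0,2)->(0,0) = 2
Tile 3: (1,0)->(0,2) = 3
Tile 4: (1,1)->(1,0) = 1
Tile 8: (1,2)->(2,1) = 2
Tile 5: (2,0)->(1,1) = 2
Tile 2: (2,1)->(0,1) = 2
Tile 7: (2,2)->(2,0) = 2
Sum: 3 + 2 + 3 + 1 + 2 + 2 + 2 + 2 = 17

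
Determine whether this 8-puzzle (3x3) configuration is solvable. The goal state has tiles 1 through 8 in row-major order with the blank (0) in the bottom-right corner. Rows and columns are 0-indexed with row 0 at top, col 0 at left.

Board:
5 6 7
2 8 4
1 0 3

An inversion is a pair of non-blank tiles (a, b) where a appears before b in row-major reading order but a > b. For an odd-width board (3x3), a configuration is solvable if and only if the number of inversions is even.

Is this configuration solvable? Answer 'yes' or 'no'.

Answer: yes

Derivation:
Inversions (pairs i<j in row-major order where tile[i] > tile[j] > 0): 18
18 is even, so the puzzle is solvable.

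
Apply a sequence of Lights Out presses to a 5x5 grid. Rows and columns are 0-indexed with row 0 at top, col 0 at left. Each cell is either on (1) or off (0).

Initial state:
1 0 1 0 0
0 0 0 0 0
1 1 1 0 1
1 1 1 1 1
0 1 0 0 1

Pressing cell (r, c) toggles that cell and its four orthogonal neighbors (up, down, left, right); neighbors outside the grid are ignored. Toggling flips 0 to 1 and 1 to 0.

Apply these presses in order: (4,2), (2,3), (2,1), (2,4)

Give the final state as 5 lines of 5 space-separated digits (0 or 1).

After press 1 at (4,2):
1 0 1 0 0
0 0 0 0 0
1 1 1 0 1
1 1 0 1 1
0 0 1 1 1

After press 2 at (2,3):
1 0 1 0 0
0 0 0 1 0
1 1 0 1 0
1 1 0 0 1
0 0 1 1 1

After press 3 at (2,1):
1 0 1 0 0
0 1 0 1 0
0 0 1 1 0
1 0 0 0 1
0 0 1 1 1

After press 4 at (2,4):
1 0 1 0 0
0 1 0 1 1
0 0 1 0 1
1 0 0 0 0
0 0 1 1 1

Answer: 1 0 1 0 0
0 1 0 1 1
0 0 1 0 1
1 0 0 0 0
0 0 1 1 1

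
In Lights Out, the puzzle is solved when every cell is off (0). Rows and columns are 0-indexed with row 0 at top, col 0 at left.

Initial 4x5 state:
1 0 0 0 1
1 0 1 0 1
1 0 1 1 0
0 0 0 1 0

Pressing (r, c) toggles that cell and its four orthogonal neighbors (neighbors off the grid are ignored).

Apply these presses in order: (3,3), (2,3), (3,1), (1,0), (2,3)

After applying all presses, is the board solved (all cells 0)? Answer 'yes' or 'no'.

After press 1 at (3,3):
1 0 0 0 1
1 0 1 0 1
1 0 1 0 0
0 0 1 0 1

After press 2 at (2,3):
1 0 0 0 1
1 0 1 1 1
1 0 0 1 1
0 0 1 1 1

After press 3 at (3,1):
1 0 0 0 1
1 0 1 1 1
1 1 0 1 1
1 1 0 1 1

After press 4 at (1,0):
0 0 0 0 1
0 1 1 1 1
0 1 0 1 1
1 1 0 1 1

After press 5 at (2,3):
0 0 0 0 1
0 1 1 0 1
0 1 1 0 0
1 1 0 0 1

Lights still on: 9

Answer: no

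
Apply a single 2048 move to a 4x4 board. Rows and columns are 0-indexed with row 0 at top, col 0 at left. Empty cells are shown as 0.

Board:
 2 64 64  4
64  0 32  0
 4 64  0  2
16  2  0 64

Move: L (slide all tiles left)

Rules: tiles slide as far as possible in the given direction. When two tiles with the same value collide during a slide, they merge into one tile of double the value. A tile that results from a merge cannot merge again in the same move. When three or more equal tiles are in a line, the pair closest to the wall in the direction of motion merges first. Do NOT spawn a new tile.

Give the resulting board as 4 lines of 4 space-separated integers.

Answer:   2 128   4   0
 64  32   0   0
  4  64   2   0
 16   2  64   0

Derivation:
Slide left:
row 0: [2, 64, 64, 4] -> [2, 128, 4, 0]
row 1: [64, 0, 32, 0] -> [64, 32, 0, 0]
row 2: [4, 64, 0, 2] -> [4, 64, 2, 0]
row 3: [16, 2, 0, 64] -> [16, 2, 64, 0]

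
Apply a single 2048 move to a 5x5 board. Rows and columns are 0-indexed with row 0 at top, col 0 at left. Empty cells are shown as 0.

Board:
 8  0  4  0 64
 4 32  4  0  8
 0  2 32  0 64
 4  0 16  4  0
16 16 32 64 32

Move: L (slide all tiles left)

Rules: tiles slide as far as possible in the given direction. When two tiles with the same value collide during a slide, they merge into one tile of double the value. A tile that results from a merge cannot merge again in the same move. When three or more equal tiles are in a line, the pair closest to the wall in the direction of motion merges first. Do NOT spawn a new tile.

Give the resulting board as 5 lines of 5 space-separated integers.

Slide left:
row 0: [8, 0, 4, 0, 64] -> [8, 4, 64, 0, 0]
row 1: [4, 32, 4, 0, 8] -> [4, 32, 4, 8, 0]
row 2: [0, 2, 32, 0, 64] -> [2, 32, 64, 0, 0]
row 3: [4, 0, 16, 4, 0] -> [4, 16, 4, 0, 0]
row 4: [16, 16, 32, 64, 32] -> [32, 32, 64, 32, 0]

Answer:  8  4 64  0  0
 4 32  4  8  0
 2 32 64  0  0
 4 16  4  0  0
32 32 64 32  0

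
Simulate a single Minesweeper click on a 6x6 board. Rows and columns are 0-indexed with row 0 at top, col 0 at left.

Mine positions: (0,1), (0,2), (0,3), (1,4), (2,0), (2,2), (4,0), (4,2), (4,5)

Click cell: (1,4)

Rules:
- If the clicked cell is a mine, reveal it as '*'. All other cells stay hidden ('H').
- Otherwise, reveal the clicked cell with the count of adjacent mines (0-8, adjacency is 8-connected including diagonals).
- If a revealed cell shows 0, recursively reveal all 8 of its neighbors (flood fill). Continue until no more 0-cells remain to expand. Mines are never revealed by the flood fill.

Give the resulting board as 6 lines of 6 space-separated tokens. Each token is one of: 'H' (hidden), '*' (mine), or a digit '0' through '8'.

H H H H H H
H H H H * H
H H H H H H
H H H H H H
H H H H H H
H H H H H H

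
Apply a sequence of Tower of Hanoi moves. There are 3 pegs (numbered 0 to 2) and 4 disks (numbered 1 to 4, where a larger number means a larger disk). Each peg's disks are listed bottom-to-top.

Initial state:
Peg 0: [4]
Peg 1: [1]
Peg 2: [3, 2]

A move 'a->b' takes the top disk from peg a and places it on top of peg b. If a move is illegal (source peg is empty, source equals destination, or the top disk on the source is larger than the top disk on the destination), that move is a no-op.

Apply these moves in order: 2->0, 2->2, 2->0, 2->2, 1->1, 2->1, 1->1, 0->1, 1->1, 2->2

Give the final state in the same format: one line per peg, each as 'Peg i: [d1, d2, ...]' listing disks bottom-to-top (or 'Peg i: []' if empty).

Answer: Peg 0: [4, 2]
Peg 1: [1]
Peg 2: [3]

Derivation:
After move 1 (2->0):
Peg 0: [4, 2]
Peg 1: [1]
Peg 2: [3]

After move 2 (2->2):
Peg 0: [4, 2]
Peg 1: [1]
Peg 2: [3]

After move 3 (2->0):
Peg 0: [4, 2]
Peg 1: [1]
Peg 2: [3]

After move 4 (2->2):
Peg 0: [4, 2]
Peg 1: [1]
Peg 2: [3]

After move 5 (1->1):
Peg 0: [4, 2]
Peg 1: [1]
Peg 2: [3]

After move 6 (2->1):
Peg 0: [4, 2]
Peg 1: [1]
Peg 2: [3]

After move 7 (1->1):
Peg 0: [4, 2]
Peg 1: [1]
Peg 2: [3]

After move 8 (0->1):
Peg 0: [4, 2]
Peg 1: [1]
Peg 2: [3]

After move 9 (1->1):
Peg 0: [4, 2]
Peg 1: [1]
Peg 2: [3]

After move 10 (2->2):
Peg 0: [4, 2]
Peg 1: [1]
Peg 2: [3]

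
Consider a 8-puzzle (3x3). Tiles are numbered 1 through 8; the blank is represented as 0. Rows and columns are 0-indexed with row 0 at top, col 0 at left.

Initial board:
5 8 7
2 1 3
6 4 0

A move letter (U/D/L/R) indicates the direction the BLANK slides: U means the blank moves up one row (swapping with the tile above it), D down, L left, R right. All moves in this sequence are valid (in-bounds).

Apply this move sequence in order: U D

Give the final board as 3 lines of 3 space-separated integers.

Answer: 5 8 7
2 1 3
6 4 0

Derivation:
After move 1 (U):
5 8 7
2 1 0
6 4 3

After move 2 (D):
5 8 7
2 1 3
6 4 0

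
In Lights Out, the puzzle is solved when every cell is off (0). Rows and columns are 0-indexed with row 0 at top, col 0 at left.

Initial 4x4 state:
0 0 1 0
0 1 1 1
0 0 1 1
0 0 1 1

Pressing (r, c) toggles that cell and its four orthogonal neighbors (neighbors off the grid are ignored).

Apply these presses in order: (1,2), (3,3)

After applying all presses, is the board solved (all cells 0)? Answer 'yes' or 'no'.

Answer: yes

Derivation:
After press 1 at (1,2):
0 0 0 0
0 0 0 0
0 0 0 1
0 0 1 1

After press 2 at (3,3):
0 0 0 0
0 0 0 0
0 0 0 0
0 0 0 0

Lights still on: 0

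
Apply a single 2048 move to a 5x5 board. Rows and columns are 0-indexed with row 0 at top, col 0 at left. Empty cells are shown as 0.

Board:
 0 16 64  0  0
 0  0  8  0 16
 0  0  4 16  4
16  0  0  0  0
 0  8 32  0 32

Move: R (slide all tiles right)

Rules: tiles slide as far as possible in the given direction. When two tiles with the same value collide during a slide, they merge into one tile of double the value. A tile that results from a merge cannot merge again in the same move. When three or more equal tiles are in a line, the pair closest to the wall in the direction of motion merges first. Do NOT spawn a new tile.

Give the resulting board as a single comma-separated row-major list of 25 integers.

Slide right:
row 0: [0, 16, 64, 0, 0] -> [0, 0, 0, 16, 64]
row 1: [0, 0, 8, 0, 16] -> [0, 0, 0, 8, 16]
row 2: [0, 0, 4, 16, 4] -> [0, 0, 4, 16, 4]
row 3: [16, 0, 0, 0, 0] -> [0, 0, 0, 0, 16]
row 4: [0, 8, 32, 0, 32] -> [0, 0, 0, 8, 64]

Answer: 0, 0, 0, 16, 64, 0, 0, 0, 8, 16, 0, 0, 4, 16, 4, 0, 0, 0, 0, 16, 0, 0, 0, 8, 64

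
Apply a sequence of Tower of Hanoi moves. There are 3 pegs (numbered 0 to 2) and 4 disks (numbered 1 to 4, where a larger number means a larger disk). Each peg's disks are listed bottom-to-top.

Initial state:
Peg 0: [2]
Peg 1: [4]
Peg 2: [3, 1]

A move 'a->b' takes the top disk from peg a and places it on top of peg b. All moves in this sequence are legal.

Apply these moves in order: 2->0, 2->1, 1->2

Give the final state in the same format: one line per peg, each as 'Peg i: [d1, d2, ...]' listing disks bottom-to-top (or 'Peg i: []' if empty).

After move 1 (2->0):
Peg 0: [2, 1]
Peg 1: [4]
Peg 2: [3]

After move 2 (2->1):
Peg 0: [2, 1]
Peg 1: [4, 3]
Peg 2: []

After move 3 (1->2):
Peg 0: [2, 1]
Peg 1: [4]
Peg 2: [3]

Answer: Peg 0: [2, 1]
Peg 1: [4]
Peg 2: [3]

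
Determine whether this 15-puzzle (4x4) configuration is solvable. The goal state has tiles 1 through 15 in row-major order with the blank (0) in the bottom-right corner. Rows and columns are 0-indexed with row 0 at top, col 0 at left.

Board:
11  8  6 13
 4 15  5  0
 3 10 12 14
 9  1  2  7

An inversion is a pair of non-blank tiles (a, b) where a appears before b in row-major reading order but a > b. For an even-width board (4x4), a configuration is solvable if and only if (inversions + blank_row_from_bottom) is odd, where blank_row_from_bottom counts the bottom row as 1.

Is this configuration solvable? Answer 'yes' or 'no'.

Inversions: 63
Blank is in row 1 (0-indexed from top), which is row 3 counting from the bottom (bottom = 1).
63 + 3 = 66, which is even, so the puzzle is not solvable.

Answer: no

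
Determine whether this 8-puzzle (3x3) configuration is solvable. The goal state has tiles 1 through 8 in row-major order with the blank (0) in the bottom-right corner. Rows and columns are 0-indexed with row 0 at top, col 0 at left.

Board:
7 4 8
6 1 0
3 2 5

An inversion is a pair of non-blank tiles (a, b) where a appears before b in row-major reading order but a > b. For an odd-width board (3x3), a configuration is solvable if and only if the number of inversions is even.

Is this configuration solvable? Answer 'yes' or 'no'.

Inversions (pairs i<j in row-major order where tile[i] > tile[j] > 0): 19
19 is odd, so the puzzle is not solvable.

Answer: no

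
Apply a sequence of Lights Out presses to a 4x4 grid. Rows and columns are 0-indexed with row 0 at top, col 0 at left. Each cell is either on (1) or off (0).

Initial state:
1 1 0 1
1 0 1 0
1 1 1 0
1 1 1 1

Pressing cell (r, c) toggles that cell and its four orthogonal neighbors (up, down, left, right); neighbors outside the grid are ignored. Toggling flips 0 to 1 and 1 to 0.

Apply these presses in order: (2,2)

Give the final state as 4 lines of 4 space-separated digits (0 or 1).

After press 1 at (2,2):
1 1 0 1
1 0 0 0
1 0 0 1
1 1 0 1

Answer: 1 1 0 1
1 0 0 0
1 0 0 1
1 1 0 1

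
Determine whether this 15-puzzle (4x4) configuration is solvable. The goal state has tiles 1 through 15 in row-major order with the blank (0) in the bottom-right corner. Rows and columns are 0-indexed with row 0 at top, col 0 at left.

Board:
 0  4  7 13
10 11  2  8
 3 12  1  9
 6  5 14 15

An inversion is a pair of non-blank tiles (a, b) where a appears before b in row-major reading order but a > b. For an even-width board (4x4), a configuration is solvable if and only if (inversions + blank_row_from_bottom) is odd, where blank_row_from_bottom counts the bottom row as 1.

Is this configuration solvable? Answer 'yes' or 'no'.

Inversions: 45
Blank is in row 0 (0-indexed from top), which is row 4 counting from the bottom (bottom = 1).
45 + 4 = 49, which is odd, so the puzzle is solvable.

Answer: yes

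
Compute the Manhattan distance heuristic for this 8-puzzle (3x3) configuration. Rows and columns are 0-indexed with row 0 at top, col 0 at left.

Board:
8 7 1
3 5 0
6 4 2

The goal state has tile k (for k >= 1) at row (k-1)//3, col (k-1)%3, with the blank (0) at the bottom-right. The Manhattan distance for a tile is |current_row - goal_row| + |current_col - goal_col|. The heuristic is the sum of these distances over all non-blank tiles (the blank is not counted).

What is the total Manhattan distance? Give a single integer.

Answer: 19

Derivation:
Tile 8: at (0,0), goal (2,1), distance |0-2|+|0-1| = 3
Tile 7: at (0,1), goal (2,0), distance |0-2|+|1-0| = 3
Tile 1: at (0,2), goal (0,0), distance |0-0|+|2-0| = 2
Tile 3: at (1,0), goal (0,2), distance |1-0|+|0-2| = 3
Tile 5: at (1,1), goal (1,1), distance |1-1|+|1-1| = 0
Tile 6: at (2,0), goal (1,2), distance |2-1|+|0-2| = 3
Tile 4: at (2,1), goal (1,0), distance |2-1|+|1-0| = 2
Tile 2: at (2,2), goal (0,1), distance |2-0|+|2-1| = 3
Sum: 3 + 3 + 2 + 3 + 0 + 3 + 2 + 3 = 19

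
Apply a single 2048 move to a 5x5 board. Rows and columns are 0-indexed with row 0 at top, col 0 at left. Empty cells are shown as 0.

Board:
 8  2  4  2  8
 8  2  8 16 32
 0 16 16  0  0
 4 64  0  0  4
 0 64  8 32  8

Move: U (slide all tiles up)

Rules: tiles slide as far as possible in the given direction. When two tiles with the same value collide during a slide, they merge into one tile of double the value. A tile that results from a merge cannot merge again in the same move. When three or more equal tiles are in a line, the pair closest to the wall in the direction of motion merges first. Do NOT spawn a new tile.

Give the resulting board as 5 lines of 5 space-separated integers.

Answer:  16   4   4   2   8
  4  16   8  16  32
  0 128  16  32   4
  0   0   8   0   8
  0   0   0   0   0

Derivation:
Slide up:
col 0: [8, 8, 0, 4, 0] -> [16, 4, 0, 0, 0]
col 1: [2, 2, 16, 64, 64] -> [4, 16, 128, 0, 0]
col 2: [4, 8, 16, 0, 8] -> [4, 8, 16, 8, 0]
col 3: [2, 16, 0, 0, 32] -> [2, 16, 32, 0, 0]
col 4: [8, 32, 0, 4, 8] -> [8, 32, 4, 8, 0]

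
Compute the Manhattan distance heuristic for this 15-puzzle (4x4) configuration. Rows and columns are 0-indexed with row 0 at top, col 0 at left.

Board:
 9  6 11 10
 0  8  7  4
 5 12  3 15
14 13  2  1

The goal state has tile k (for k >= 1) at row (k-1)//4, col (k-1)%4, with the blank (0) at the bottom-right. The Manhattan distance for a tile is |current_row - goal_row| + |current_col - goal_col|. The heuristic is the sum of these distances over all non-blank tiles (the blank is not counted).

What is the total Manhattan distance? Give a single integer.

Tile 9: at (0,0), goal (2,0), distance |0-2|+|0-0| = 2
Tile 6: at (0,1), goal (1,1), distance |0-1|+|1-1| = 1
Tile 11: at (0,2), goal (2,2), distance |0-2|+|2-2| = 2
Tile 10: at (0,3), goal (2,1), distance |0-2|+|3-1| = 4
Tile 8: at (1,1), goal (1,3), distance |1-1|+|1-3| = 2
Tile 7: at (1,2), goal (1,2), distance |1-1|+|2-2| = 0
Tile 4: at (1,3), goal (0,3), distance |1-0|+|3-3| = 1
Tile 5: at (2,0), goal (1,0), distance |2-1|+|0-0| = 1
Tile 12: at (2,1), goal (2,3), distance |2-2|+|1-3| = 2
Tile 3: at (2,2), goal (0,2), distance |2-0|+|2-2| = 2
Tile 15: at (2,3), goal (3,2), distance |2-3|+|3-2| = 2
Tile 14: at (3,0), goal (3,1), distance |3-3|+|0-1| = 1
Tile 13: at (3,1), goal (3,0), distance |3-3|+|1-0| = 1
Tile 2: at (3,2), goal (0,1), distance |3-0|+|2-1| = 4
Tile 1: at (3,3), goal (0,0), distance |3-0|+|3-0| = 6
Sum: 2 + 1 + 2 + 4 + 2 + 0 + 1 + 1 + 2 + 2 + 2 + 1 + 1 + 4 + 6 = 31

Answer: 31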